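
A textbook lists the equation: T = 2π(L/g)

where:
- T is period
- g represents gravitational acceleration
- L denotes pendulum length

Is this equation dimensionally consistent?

No

T (period) has dimensions [T].
g (gravitational acceleration) has dimensions [L T^-2].
L (pendulum length) has dimensions [L].

Left side: [T]
Right side: [T^2]

The two sides have different dimensions, so the equation is NOT dimensionally consistent.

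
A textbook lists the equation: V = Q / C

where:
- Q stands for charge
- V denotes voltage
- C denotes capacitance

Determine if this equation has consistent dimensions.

Yes

Q (charge) has dimensions [I T].
V (voltage) has dimensions [I^-1 L^2 M T^-3].
C (capacitance) has dimensions [I^2 L^-2 M^-1 T^4].

Left side: [I^-1 L^2 M T^-3]
Right side: [I^-1 L^2 M T^-3]

Both sides have the same dimensions, so the equation is dimensionally consistent.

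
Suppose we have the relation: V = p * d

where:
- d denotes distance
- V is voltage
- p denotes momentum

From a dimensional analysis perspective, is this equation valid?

No

d (distance) has dimensions [L].
V (voltage) has dimensions [I^-1 L^2 M T^-3].
p (momentum) has dimensions [L M T^-1].

Left side: [I^-1 L^2 M T^-3]
Right side: [L^2 M T^-1]

The two sides have different dimensions, so the equation is NOT dimensionally consistent.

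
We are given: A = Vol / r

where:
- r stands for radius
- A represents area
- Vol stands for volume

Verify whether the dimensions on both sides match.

Yes

r (radius) has dimensions [L].
A (area) has dimensions [L^2].
Vol (volume) has dimensions [L^3].

Left side: [L^2]
Right side: [L^2]

Both sides have the same dimensions, so the equation is dimensionally consistent.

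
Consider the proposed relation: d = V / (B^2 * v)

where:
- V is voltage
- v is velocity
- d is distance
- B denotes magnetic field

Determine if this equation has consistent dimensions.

No

V (voltage) has dimensions [I^-1 L^2 M T^-3].
v (velocity) has dimensions [L T^-1].
d (distance) has dimensions [L].
B (magnetic field) has dimensions [I^-1 M T^-2].

Left side: [L]
Right side: [I L M^-1 T^2]

The two sides have different dimensions, so the equation is NOT dimensionally consistent.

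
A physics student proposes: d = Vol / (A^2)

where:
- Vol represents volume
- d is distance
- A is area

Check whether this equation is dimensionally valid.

No

Vol (volume) has dimensions [L^3].
d (distance) has dimensions [L].
A (area) has dimensions [L^2].

Left side: [L]
Right side: [L^-1]

The two sides have different dimensions, so the equation is NOT dimensionally consistent.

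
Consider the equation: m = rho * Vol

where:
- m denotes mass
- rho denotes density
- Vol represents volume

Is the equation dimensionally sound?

Yes

m (mass) has dimensions [M].
rho (density) has dimensions [L^-3 M].
Vol (volume) has dimensions [L^3].

Left side: [M]
Right side: [M]

Both sides have the same dimensions, so the equation is dimensionally consistent.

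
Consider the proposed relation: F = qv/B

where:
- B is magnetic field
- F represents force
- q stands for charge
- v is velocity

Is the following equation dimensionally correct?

No

B (magnetic field) has dimensions [I^-1 M T^-2].
F (force) has dimensions [L M T^-2].
q (charge) has dimensions [I T].
v (velocity) has dimensions [L T^-1].

Left side: [L M T^-2]
Right side: [I^2 L M^-1 T^2]

The two sides have different dimensions, so the equation is NOT dimensionally consistent.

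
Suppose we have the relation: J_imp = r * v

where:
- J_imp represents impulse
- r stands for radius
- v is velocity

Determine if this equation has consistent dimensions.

No

J_imp (impulse) has dimensions [L M T^-1].
r (radius) has dimensions [L].
v (velocity) has dimensions [L T^-1].

Left side: [L M T^-1]
Right side: [L^2 T^-1]

The two sides have different dimensions, so the equation is NOT dimensionally consistent.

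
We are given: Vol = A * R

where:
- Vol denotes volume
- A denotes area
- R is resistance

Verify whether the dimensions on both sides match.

No

Vol (volume) has dimensions [L^3].
A (area) has dimensions [L^2].
R (resistance) has dimensions [I^-2 L^2 M T^-3].

Left side: [L^3]
Right side: [I^-2 L^4 M T^-3]

The two sides have different dimensions, so the equation is NOT dimensionally consistent.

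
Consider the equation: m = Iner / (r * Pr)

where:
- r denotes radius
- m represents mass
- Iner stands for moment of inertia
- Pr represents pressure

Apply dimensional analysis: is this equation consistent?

No

r (radius) has dimensions [L].
m (mass) has dimensions [M].
Iner (moment of inertia) has dimensions [L^2 M].
Pr (pressure) has dimensions [L^-1 M T^-2].

Left side: [M]
Right side: [L^2 T^2]

The two sides have different dimensions, so the equation is NOT dimensionally consistent.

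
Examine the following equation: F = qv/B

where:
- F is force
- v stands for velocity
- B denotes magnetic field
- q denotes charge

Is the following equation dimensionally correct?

No

F (force) has dimensions [L M T^-2].
v (velocity) has dimensions [L T^-1].
B (magnetic field) has dimensions [I^-1 M T^-2].
q (charge) has dimensions [I T].

Left side: [L M T^-2]
Right side: [I^2 L M^-1 T^2]

The two sides have different dimensions, so the equation is NOT dimensionally consistent.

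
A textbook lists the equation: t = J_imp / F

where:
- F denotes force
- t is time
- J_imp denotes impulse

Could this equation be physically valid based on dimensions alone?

Yes

F (force) has dimensions [L M T^-2].
t (time) has dimensions [T].
J_imp (impulse) has dimensions [L M T^-1].

Left side: [T]
Right side: [T]

Both sides have the same dimensions, so the equation is dimensionally consistent.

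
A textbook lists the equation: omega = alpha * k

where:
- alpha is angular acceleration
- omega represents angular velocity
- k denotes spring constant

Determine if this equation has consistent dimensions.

No

alpha (angular acceleration) has dimensions [T^-2].
omega (angular velocity) has dimensions [T^-1].
k (spring constant) has dimensions [M T^-2].

Left side: [T^-1]
Right side: [M T^-4]

The two sides have different dimensions, so the equation is NOT dimensionally consistent.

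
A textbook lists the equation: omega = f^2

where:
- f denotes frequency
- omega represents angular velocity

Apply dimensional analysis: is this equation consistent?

No

f (frequency) has dimensions [T^-1].
omega (angular velocity) has dimensions [T^-1].

Left side: [T^-1]
Right side: [T^-2]

The two sides have different dimensions, so the equation is NOT dimensionally consistent.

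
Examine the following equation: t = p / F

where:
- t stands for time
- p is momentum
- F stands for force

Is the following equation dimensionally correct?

Yes

t (time) has dimensions [T].
p (momentum) has dimensions [L M T^-1].
F (force) has dimensions [L M T^-2].

Left side: [T]
Right side: [T]

Both sides have the same dimensions, so the equation is dimensionally consistent.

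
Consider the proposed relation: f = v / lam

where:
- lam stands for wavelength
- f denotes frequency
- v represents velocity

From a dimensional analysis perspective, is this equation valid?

Yes

lam (wavelength) has dimensions [L].
f (frequency) has dimensions [T^-1].
v (velocity) has dimensions [L T^-1].

Left side: [T^-1]
Right side: [T^-1]

Both sides have the same dimensions, so the equation is dimensionally consistent.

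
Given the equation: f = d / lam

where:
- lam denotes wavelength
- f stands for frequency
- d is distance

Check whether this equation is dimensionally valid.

No

lam (wavelength) has dimensions [L].
f (frequency) has dimensions [T^-1].
d (distance) has dimensions [L].

Left side: [T^-1]
Right side: [dimensionless]

The two sides have different dimensions, so the equation is NOT dimensionally consistent.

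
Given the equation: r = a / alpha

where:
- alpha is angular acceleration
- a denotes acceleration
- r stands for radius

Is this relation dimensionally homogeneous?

Yes

alpha (angular acceleration) has dimensions [T^-2].
a (acceleration) has dimensions [L T^-2].
r (radius) has dimensions [L].

Left side: [L]
Right side: [L]

Both sides have the same dimensions, so the equation is dimensionally consistent.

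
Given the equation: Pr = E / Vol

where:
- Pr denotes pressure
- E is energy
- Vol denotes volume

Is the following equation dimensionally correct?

Yes

Pr (pressure) has dimensions [L^-1 M T^-2].
E (energy) has dimensions [L^2 M T^-2].
Vol (volume) has dimensions [L^3].

Left side: [L^-1 M T^-2]
Right side: [L^-1 M T^-2]

Both sides have the same dimensions, so the equation is dimensionally consistent.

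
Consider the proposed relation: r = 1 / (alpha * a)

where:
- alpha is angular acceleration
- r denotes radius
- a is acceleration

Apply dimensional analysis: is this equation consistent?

No

alpha (angular acceleration) has dimensions [T^-2].
r (radius) has dimensions [L].
a (acceleration) has dimensions [L T^-2].

Left side: [L]
Right side: [L^-1 T^4]

The two sides have different dimensions, so the equation is NOT dimensionally consistent.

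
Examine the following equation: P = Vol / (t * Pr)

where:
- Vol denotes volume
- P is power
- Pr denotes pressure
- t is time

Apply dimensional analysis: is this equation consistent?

No

Vol (volume) has dimensions [L^3].
P (power) has dimensions [L^2 M T^-3].
Pr (pressure) has dimensions [L^-1 M T^-2].
t (time) has dimensions [T].

Left side: [L^2 M T^-3]
Right side: [L^4 M^-1 T]

The two sides have different dimensions, so the equation is NOT dimensionally consistent.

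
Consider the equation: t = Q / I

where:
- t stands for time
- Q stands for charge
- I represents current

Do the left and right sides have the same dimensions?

Yes

t (time) has dimensions [T].
Q (charge) has dimensions [I T].
I (current) has dimensions [I].

Left side: [T]
Right side: [T]

Both sides have the same dimensions, so the equation is dimensionally consistent.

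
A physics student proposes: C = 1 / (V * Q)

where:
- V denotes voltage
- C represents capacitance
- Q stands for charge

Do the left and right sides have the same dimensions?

No

V (voltage) has dimensions [I^-1 L^2 M T^-3].
C (capacitance) has dimensions [I^2 L^-2 M^-1 T^4].
Q (charge) has dimensions [I T].

Left side: [I^2 L^-2 M^-1 T^4]
Right side: [L^-2 M^-1 T^2]

The two sides have different dimensions, so the equation is NOT dimensionally consistent.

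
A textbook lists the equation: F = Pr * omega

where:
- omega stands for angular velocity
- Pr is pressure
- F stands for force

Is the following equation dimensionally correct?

No

omega (angular velocity) has dimensions [T^-1].
Pr (pressure) has dimensions [L^-1 M T^-2].
F (force) has dimensions [L M T^-2].

Left side: [L M T^-2]
Right side: [L^-1 M T^-3]

The two sides have different dimensions, so the equation is NOT dimensionally consistent.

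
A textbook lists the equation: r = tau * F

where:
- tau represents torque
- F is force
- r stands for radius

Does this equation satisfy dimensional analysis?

No

tau (torque) has dimensions [L^2 M T^-2].
F (force) has dimensions [L M T^-2].
r (radius) has dimensions [L].

Left side: [L]
Right side: [L^3 M^2 T^-4]

The two sides have different dimensions, so the equation is NOT dimensionally consistent.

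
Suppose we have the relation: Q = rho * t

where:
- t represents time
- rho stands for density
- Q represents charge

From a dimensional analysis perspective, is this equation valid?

No

t (time) has dimensions [T].
rho (density) has dimensions [L^-3 M].
Q (charge) has dimensions [I T].

Left side: [I T]
Right side: [L^-3 M T]

The two sides have different dimensions, so the equation is NOT dimensionally consistent.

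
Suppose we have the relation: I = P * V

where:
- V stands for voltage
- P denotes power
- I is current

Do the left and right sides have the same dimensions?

No

V (voltage) has dimensions [I^-1 L^2 M T^-3].
P (power) has dimensions [L^2 M T^-3].
I (current) has dimensions [I].

Left side: [I]
Right side: [I^-1 L^4 M^2 T^-6]

The two sides have different dimensions, so the equation is NOT dimensionally consistent.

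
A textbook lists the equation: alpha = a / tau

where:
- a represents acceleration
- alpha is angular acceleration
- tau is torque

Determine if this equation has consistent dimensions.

No

a (acceleration) has dimensions [L T^-2].
alpha (angular acceleration) has dimensions [T^-2].
tau (torque) has dimensions [L^2 M T^-2].

Left side: [T^-2]
Right side: [L^-1 M^-1]

The two sides have different dimensions, so the equation is NOT dimensionally consistent.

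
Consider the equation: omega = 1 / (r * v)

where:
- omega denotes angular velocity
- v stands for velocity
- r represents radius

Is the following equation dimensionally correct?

No

omega (angular velocity) has dimensions [T^-1].
v (velocity) has dimensions [L T^-1].
r (radius) has dimensions [L].

Left side: [T^-1]
Right side: [L^-2 T]

The two sides have different dimensions, so the equation is NOT dimensionally consistent.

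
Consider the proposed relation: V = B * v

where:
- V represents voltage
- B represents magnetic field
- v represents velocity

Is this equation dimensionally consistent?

No

V (voltage) has dimensions [I^-1 L^2 M T^-3].
B (magnetic field) has dimensions [I^-1 M T^-2].
v (velocity) has dimensions [L T^-1].

Left side: [I^-1 L^2 M T^-3]
Right side: [I^-1 L M T^-3]

The two sides have different dimensions, so the equation is NOT dimensionally consistent.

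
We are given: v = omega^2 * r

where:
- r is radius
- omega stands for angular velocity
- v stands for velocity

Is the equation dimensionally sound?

No

r (radius) has dimensions [L].
omega (angular velocity) has dimensions [T^-1].
v (velocity) has dimensions [L T^-1].

Left side: [L T^-1]
Right side: [L T^-2]

The two sides have different dimensions, so the equation is NOT dimensionally consistent.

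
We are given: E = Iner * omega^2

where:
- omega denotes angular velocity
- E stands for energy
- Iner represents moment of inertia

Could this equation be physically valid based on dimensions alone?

Yes

omega (angular velocity) has dimensions [T^-1].
E (energy) has dimensions [L^2 M T^-2].
Iner (moment of inertia) has dimensions [L^2 M].

Left side: [L^2 M T^-2]
Right side: [L^2 M T^-2]

Both sides have the same dimensions, so the equation is dimensionally consistent.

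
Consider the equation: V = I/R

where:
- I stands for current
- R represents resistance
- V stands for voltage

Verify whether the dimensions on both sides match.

No

I (current) has dimensions [I].
R (resistance) has dimensions [I^-2 L^2 M T^-3].
V (voltage) has dimensions [I^-1 L^2 M T^-3].

Left side: [I^-1 L^2 M T^-3]
Right side: [I^3 L^-2 M^-1 T^3]

The two sides have different dimensions, so the equation is NOT dimensionally consistent.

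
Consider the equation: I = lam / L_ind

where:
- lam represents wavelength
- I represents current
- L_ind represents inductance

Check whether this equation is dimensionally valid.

No

lam (wavelength) has dimensions [L].
I (current) has dimensions [I].
L_ind (inductance) has dimensions [I^-2 L^2 M T^-2].

Left side: [I]
Right side: [I^2 L^-1 M^-1 T^2]

The two sides have different dimensions, so the equation is NOT dimensionally consistent.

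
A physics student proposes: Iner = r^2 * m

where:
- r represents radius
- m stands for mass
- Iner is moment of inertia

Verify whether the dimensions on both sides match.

Yes

r (radius) has dimensions [L].
m (mass) has dimensions [M].
Iner (moment of inertia) has dimensions [L^2 M].

Left side: [L^2 M]
Right side: [L^2 M]

Both sides have the same dimensions, so the equation is dimensionally consistent.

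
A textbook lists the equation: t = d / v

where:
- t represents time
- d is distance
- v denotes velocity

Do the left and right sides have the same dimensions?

Yes

t (time) has dimensions [T].
d (distance) has dimensions [L].
v (velocity) has dimensions [L T^-1].

Left side: [T]
Right side: [T]

Both sides have the same dimensions, so the equation is dimensionally consistent.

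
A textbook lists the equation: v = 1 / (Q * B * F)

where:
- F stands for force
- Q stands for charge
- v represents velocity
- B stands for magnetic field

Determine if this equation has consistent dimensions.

No

F (force) has dimensions [L M T^-2].
Q (charge) has dimensions [I T].
v (velocity) has dimensions [L T^-1].
B (magnetic field) has dimensions [I^-1 M T^-2].

Left side: [L T^-1]
Right side: [L^-1 M^-2 T^3]

The two sides have different dimensions, so the equation is NOT dimensionally consistent.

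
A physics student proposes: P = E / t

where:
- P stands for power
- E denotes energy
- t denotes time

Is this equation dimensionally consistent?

Yes

P (power) has dimensions [L^2 M T^-3].
E (energy) has dimensions [L^2 M T^-2].
t (time) has dimensions [T].

Left side: [L^2 M T^-3]
Right side: [L^2 M T^-3]

Both sides have the same dimensions, so the equation is dimensionally consistent.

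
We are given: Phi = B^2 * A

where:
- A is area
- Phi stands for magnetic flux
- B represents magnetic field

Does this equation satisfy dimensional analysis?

No

A (area) has dimensions [L^2].
Phi (magnetic flux) has dimensions [I^-1 L^2 M T^-2].
B (magnetic field) has dimensions [I^-1 M T^-2].

Left side: [I^-1 L^2 M T^-2]
Right side: [I^-2 L^2 M^2 T^-4]

The two sides have different dimensions, so the equation is NOT dimensionally consistent.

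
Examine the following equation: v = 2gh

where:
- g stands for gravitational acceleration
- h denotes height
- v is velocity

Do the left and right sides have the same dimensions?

No

g (gravitational acceleration) has dimensions [L T^-2].
h (height) has dimensions [L].
v (velocity) has dimensions [L T^-1].

Left side: [L T^-1]
Right side: [L^2 T^-2]

The two sides have different dimensions, so the equation is NOT dimensionally consistent.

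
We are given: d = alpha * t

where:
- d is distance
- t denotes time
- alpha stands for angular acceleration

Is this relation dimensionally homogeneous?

No

d (distance) has dimensions [L].
t (time) has dimensions [T].
alpha (angular acceleration) has dimensions [T^-2].

Left side: [L]
Right side: [T^-1]

The two sides have different dimensions, so the equation is NOT dimensionally consistent.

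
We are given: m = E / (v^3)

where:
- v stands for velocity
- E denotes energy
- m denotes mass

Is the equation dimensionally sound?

No

v (velocity) has dimensions [L T^-1].
E (energy) has dimensions [L^2 M T^-2].
m (mass) has dimensions [M].

Left side: [M]
Right side: [L^-1 M T]

The two sides have different dimensions, so the equation is NOT dimensionally consistent.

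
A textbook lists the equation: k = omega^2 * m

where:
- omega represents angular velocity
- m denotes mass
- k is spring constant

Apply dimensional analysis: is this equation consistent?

Yes

omega (angular velocity) has dimensions [T^-1].
m (mass) has dimensions [M].
k (spring constant) has dimensions [M T^-2].

Left side: [M T^-2]
Right side: [M T^-2]

Both sides have the same dimensions, so the equation is dimensionally consistent.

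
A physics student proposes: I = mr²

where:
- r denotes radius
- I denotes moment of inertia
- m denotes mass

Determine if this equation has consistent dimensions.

Yes

r (radius) has dimensions [L].
I (moment of inertia) has dimensions [L^2 M].
m (mass) has dimensions [M].

Left side: [L^2 M]
Right side: [L^2 M]

Both sides have the same dimensions, so the equation is dimensionally consistent.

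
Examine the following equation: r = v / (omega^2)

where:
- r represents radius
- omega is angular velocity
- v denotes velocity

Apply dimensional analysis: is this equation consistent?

No

r (radius) has dimensions [L].
omega (angular velocity) has dimensions [T^-1].
v (velocity) has dimensions [L T^-1].

Left side: [L]
Right side: [L T]

The two sides have different dimensions, so the equation is NOT dimensionally consistent.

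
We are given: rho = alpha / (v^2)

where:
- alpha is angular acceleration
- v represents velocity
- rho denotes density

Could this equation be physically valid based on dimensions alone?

No

alpha (angular acceleration) has dimensions [T^-2].
v (velocity) has dimensions [L T^-1].
rho (density) has dimensions [L^-3 M].

Left side: [L^-3 M]
Right side: [L^-2]

The two sides have different dimensions, so the equation is NOT dimensionally consistent.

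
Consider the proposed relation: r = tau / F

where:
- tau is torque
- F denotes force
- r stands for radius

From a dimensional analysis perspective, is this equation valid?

Yes

tau (torque) has dimensions [L^2 M T^-2].
F (force) has dimensions [L M T^-2].
r (radius) has dimensions [L].

Left side: [L]
Right side: [L]

Both sides have the same dimensions, so the equation is dimensionally consistent.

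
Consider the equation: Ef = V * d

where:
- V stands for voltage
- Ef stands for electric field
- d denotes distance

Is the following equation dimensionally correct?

No

V (voltage) has dimensions [I^-1 L^2 M T^-3].
Ef (electric field) has dimensions [I^-1 L M T^-3].
d (distance) has dimensions [L].

Left side: [I^-1 L M T^-3]
Right side: [I^-1 L^3 M T^-3]

The two sides have different dimensions, so the equation is NOT dimensionally consistent.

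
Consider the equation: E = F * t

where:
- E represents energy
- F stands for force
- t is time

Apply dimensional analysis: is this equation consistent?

No

E (energy) has dimensions [L^2 M T^-2].
F (force) has dimensions [L M T^-2].
t (time) has dimensions [T].

Left side: [L^2 M T^-2]
Right side: [L M T^-1]

The two sides have different dimensions, so the equation is NOT dimensionally consistent.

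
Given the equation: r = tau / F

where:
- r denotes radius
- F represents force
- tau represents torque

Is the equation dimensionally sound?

Yes

r (radius) has dimensions [L].
F (force) has dimensions [L M T^-2].
tau (torque) has dimensions [L^2 M T^-2].

Left side: [L]
Right side: [L]

Both sides have the same dimensions, so the equation is dimensionally consistent.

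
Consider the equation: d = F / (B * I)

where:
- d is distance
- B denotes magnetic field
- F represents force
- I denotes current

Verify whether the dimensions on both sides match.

Yes

d (distance) has dimensions [L].
B (magnetic field) has dimensions [I^-1 M T^-2].
F (force) has dimensions [L M T^-2].
I (current) has dimensions [I].

Left side: [L]
Right side: [L]

Both sides have the same dimensions, so the equation is dimensionally consistent.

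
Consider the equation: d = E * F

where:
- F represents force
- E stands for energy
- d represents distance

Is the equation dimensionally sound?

No

F (force) has dimensions [L M T^-2].
E (energy) has dimensions [L^2 M T^-2].
d (distance) has dimensions [L].

Left side: [L]
Right side: [L^3 M^2 T^-4]

The two sides have different dimensions, so the equation is NOT dimensionally consistent.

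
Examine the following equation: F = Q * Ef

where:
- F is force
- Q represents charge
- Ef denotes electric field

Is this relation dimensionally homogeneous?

Yes

F (force) has dimensions [L M T^-2].
Q (charge) has dimensions [I T].
Ef (electric field) has dimensions [I^-1 L M T^-3].

Left side: [L M T^-2]
Right side: [L M T^-2]

Both sides have the same dimensions, so the equation is dimensionally consistent.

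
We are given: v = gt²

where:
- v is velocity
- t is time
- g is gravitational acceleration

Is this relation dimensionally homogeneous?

No

v (velocity) has dimensions [L T^-1].
t (time) has dimensions [T].
g (gravitational acceleration) has dimensions [L T^-2].

Left side: [L T^-1]
Right side: [L]

The two sides have different dimensions, so the equation is NOT dimensionally consistent.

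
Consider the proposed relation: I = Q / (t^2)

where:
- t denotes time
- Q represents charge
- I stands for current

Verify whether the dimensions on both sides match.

No

t (time) has dimensions [T].
Q (charge) has dimensions [I T].
I (current) has dimensions [I].

Left side: [I]
Right side: [I T^-1]

The two sides have different dimensions, so the equation is NOT dimensionally consistent.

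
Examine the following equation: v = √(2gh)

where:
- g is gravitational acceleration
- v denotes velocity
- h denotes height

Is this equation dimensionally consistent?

Yes

g (gravitational acceleration) has dimensions [L T^-2].
v (velocity) has dimensions [L T^-1].
h (height) has dimensions [L].

Left side: [L T^-1]
Right side: [L T^-1]

Both sides have the same dimensions, so the equation is dimensionally consistent.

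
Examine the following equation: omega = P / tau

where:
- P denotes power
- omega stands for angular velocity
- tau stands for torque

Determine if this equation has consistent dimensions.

Yes

P (power) has dimensions [L^2 M T^-3].
omega (angular velocity) has dimensions [T^-1].
tau (torque) has dimensions [L^2 M T^-2].

Left side: [T^-1]
Right side: [T^-1]

Both sides have the same dimensions, so the equation is dimensionally consistent.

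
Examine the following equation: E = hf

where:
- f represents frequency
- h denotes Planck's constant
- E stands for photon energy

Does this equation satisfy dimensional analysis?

Yes

f (frequency) has dimensions [T^-1].
h (Planck's constant) has dimensions [L^2 M T^-1].
E (photon energy) has dimensions [L^2 M T^-2].

Left side: [L^2 M T^-2]
Right side: [L^2 M T^-2]

Both sides have the same dimensions, so the equation is dimensionally consistent.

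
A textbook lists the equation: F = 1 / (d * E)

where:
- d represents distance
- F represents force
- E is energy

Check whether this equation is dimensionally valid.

No

d (distance) has dimensions [L].
F (force) has dimensions [L M T^-2].
E (energy) has dimensions [L^2 M T^-2].

Left side: [L M T^-2]
Right side: [L^-3 M^-1 T^2]

The two sides have different dimensions, so the equation is NOT dimensionally consistent.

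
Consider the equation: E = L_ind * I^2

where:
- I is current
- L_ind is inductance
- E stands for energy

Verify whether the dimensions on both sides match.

Yes

I (current) has dimensions [I].
L_ind (inductance) has dimensions [I^-2 L^2 M T^-2].
E (energy) has dimensions [L^2 M T^-2].

Left side: [L^2 M T^-2]
Right side: [L^2 M T^-2]

Both sides have the same dimensions, so the equation is dimensionally consistent.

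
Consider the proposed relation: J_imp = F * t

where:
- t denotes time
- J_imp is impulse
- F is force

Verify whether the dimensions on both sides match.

Yes

t (time) has dimensions [T].
J_imp (impulse) has dimensions [L M T^-1].
F (force) has dimensions [L M T^-2].

Left side: [L M T^-1]
Right side: [L M T^-1]

Both sides have the same dimensions, so the equation is dimensionally consistent.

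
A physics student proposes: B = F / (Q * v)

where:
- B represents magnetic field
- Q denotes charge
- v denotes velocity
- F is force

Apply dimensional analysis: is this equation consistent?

Yes

B (magnetic field) has dimensions [I^-1 M T^-2].
Q (charge) has dimensions [I T].
v (velocity) has dimensions [L T^-1].
F (force) has dimensions [L M T^-2].

Left side: [I^-1 M T^-2]
Right side: [I^-1 M T^-2]

Both sides have the same dimensions, so the equation is dimensionally consistent.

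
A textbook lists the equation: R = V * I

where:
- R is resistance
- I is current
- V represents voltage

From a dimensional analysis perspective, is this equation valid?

No

R (resistance) has dimensions [I^-2 L^2 M T^-3].
I (current) has dimensions [I].
V (voltage) has dimensions [I^-1 L^2 M T^-3].

Left side: [I^-2 L^2 M T^-3]
Right side: [L^2 M T^-3]

The two sides have different dimensions, so the equation is NOT dimensionally consistent.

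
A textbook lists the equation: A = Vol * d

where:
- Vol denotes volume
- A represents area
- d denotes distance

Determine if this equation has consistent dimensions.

No

Vol (volume) has dimensions [L^3].
A (area) has dimensions [L^2].
d (distance) has dimensions [L].

Left side: [L^2]
Right side: [L^4]

The two sides have different dimensions, so the equation is NOT dimensionally consistent.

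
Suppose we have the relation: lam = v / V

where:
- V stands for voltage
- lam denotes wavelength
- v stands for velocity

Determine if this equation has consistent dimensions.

No

V (voltage) has dimensions [I^-1 L^2 M T^-3].
lam (wavelength) has dimensions [L].
v (velocity) has dimensions [L T^-1].

Left side: [L]
Right side: [I L^-1 M^-1 T^2]

The two sides have different dimensions, so the equation is NOT dimensionally consistent.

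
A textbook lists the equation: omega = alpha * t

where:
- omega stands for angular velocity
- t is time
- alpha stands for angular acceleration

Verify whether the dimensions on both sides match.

Yes

omega (angular velocity) has dimensions [T^-1].
t (time) has dimensions [T].
alpha (angular acceleration) has dimensions [T^-2].

Left side: [T^-1]
Right side: [T^-1]

Both sides have the same dimensions, so the equation is dimensionally consistent.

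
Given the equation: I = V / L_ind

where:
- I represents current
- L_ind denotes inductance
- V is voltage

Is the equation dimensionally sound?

No

I (current) has dimensions [I].
L_ind (inductance) has dimensions [I^-2 L^2 M T^-2].
V (voltage) has dimensions [I^-1 L^2 M T^-3].

Left side: [I]
Right side: [I T^-1]

The two sides have different dimensions, so the equation is NOT dimensionally consistent.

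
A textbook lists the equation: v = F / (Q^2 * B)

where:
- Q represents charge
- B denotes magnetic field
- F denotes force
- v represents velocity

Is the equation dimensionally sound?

No

Q (charge) has dimensions [I T].
B (magnetic field) has dimensions [I^-1 M T^-2].
F (force) has dimensions [L M T^-2].
v (velocity) has dimensions [L T^-1].

Left side: [L T^-1]
Right side: [I^-1 L T^-2]

The two sides have different dimensions, so the equation is NOT dimensionally consistent.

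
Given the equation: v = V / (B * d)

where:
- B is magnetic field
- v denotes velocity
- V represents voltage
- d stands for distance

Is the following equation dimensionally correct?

Yes

B (magnetic field) has dimensions [I^-1 M T^-2].
v (velocity) has dimensions [L T^-1].
V (voltage) has dimensions [I^-1 L^2 M T^-3].
d (distance) has dimensions [L].

Left side: [L T^-1]
Right side: [L T^-1]

Both sides have the same dimensions, so the equation is dimensionally consistent.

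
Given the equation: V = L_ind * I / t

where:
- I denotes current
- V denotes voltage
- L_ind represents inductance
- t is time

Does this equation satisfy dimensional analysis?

Yes

I (current) has dimensions [I].
V (voltage) has dimensions [I^-1 L^2 M T^-3].
L_ind (inductance) has dimensions [I^-2 L^2 M T^-2].
t (time) has dimensions [T].

Left side: [I^-1 L^2 M T^-3]
Right side: [I^-1 L^2 M T^-3]

Both sides have the same dimensions, so the equation is dimensionally consistent.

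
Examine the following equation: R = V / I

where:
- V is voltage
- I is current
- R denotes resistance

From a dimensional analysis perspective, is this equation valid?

Yes

V (voltage) has dimensions [I^-1 L^2 M T^-3].
I (current) has dimensions [I].
R (resistance) has dimensions [I^-2 L^2 M T^-3].

Left side: [I^-2 L^2 M T^-3]
Right side: [I^-2 L^2 M T^-3]

Both sides have the same dimensions, so the equation is dimensionally consistent.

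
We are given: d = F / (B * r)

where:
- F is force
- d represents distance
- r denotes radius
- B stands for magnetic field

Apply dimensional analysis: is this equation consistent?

No

F (force) has dimensions [L M T^-2].
d (distance) has dimensions [L].
r (radius) has dimensions [L].
B (magnetic field) has dimensions [I^-1 M T^-2].

Left side: [L]
Right side: [I]

The two sides have different dimensions, so the equation is NOT dimensionally consistent.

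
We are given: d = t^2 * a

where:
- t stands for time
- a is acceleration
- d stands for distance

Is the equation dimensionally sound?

Yes

t (time) has dimensions [T].
a (acceleration) has dimensions [L T^-2].
d (distance) has dimensions [L].

Left side: [L]
Right side: [L]

Both sides have the same dimensions, so the equation is dimensionally consistent.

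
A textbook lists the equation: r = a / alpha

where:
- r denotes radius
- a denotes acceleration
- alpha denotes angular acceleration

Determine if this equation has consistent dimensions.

Yes

r (radius) has dimensions [L].
a (acceleration) has dimensions [L T^-2].
alpha (angular acceleration) has dimensions [T^-2].

Left side: [L]
Right side: [L]

Both sides have the same dimensions, so the equation is dimensionally consistent.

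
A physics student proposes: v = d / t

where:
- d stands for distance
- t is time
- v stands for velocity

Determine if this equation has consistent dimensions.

Yes

d (distance) has dimensions [L].
t (time) has dimensions [T].
v (velocity) has dimensions [L T^-1].

Left side: [L T^-1]
Right side: [L T^-1]

Both sides have the same dimensions, so the equation is dimensionally consistent.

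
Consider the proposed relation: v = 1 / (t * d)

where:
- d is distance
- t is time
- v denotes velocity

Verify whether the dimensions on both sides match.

No

d (distance) has dimensions [L].
t (time) has dimensions [T].
v (velocity) has dimensions [L T^-1].

Left side: [L T^-1]
Right side: [L^-1 T^-1]

The two sides have different dimensions, so the equation is NOT dimensionally consistent.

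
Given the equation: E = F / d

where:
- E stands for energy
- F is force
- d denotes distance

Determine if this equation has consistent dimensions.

No

E (energy) has dimensions [L^2 M T^-2].
F (force) has dimensions [L M T^-2].
d (distance) has dimensions [L].

Left side: [L^2 M T^-2]
Right side: [M T^-2]

The two sides have different dimensions, so the equation is NOT dimensionally consistent.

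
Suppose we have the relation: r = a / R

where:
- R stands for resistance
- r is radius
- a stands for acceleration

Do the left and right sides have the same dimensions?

No

R (resistance) has dimensions [I^-2 L^2 M T^-3].
r (radius) has dimensions [L].
a (acceleration) has dimensions [L T^-2].

Left side: [L]
Right side: [I^2 L^-1 M^-1 T]

The two sides have different dimensions, so the equation is NOT dimensionally consistent.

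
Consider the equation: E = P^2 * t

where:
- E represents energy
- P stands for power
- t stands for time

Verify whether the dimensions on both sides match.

No

E (energy) has dimensions [L^2 M T^-2].
P (power) has dimensions [L^2 M T^-3].
t (time) has dimensions [T].

Left side: [L^2 M T^-2]
Right side: [L^4 M^2 T^-5]

The two sides have different dimensions, so the equation is NOT dimensionally consistent.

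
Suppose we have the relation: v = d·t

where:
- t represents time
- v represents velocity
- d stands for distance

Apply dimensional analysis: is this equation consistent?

No

t (time) has dimensions [T].
v (velocity) has dimensions [L T^-1].
d (distance) has dimensions [L].

Left side: [L T^-1]
Right side: [L T]

The two sides have different dimensions, so the equation is NOT dimensionally consistent.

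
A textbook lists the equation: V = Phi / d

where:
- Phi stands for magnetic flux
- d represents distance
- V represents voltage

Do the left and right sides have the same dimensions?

No

Phi (magnetic flux) has dimensions [I^-1 L^2 M T^-2].
d (distance) has dimensions [L].
V (voltage) has dimensions [I^-1 L^2 M T^-3].

Left side: [I^-1 L^2 M T^-3]
Right side: [I^-1 L M T^-2]

The two sides have different dimensions, so the equation is NOT dimensionally consistent.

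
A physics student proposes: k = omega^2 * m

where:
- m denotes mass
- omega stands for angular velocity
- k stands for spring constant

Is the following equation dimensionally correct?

Yes

m (mass) has dimensions [M].
omega (angular velocity) has dimensions [T^-1].
k (spring constant) has dimensions [M T^-2].

Left side: [M T^-2]
Right side: [M T^-2]

Both sides have the same dimensions, so the equation is dimensionally consistent.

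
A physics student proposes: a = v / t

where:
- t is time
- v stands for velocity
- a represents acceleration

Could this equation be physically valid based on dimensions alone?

Yes

t (time) has dimensions [T].
v (velocity) has dimensions [L T^-1].
a (acceleration) has dimensions [L T^-2].

Left side: [L T^-2]
Right side: [L T^-2]

Both sides have the same dimensions, so the equation is dimensionally consistent.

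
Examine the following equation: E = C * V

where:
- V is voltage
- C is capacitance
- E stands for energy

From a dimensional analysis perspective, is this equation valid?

No

V (voltage) has dimensions [I^-1 L^2 M T^-3].
C (capacitance) has dimensions [I^2 L^-2 M^-1 T^4].
E (energy) has dimensions [L^2 M T^-2].

Left side: [L^2 M T^-2]
Right side: [I T]

The two sides have different dimensions, so the equation is NOT dimensionally consistent.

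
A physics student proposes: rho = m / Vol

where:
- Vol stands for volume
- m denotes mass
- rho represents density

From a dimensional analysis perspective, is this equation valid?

Yes

Vol (volume) has dimensions [L^3].
m (mass) has dimensions [M].
rho (density) has dimensions [L^-3 M].

Left side: [L^-3 M]
Right side: [L^-3 M]

Both sides have the same dimensions, so the equation is dimensionally consistent.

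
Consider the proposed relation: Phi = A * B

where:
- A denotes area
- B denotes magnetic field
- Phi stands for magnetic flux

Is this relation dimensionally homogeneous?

Yes

A (area) has dimensions [L^2].
B (magnetic field) has dimensions [I^-1 M T^-2].
Phi (magnetic flux) has dimensions [I^-1 L^2 M T^-2].

Left side: [I^-1 L^2 M T^-2]
Right side: [I^-1 L^2 M T^-2]

Both sides have the same dimensions, so the equation is dimensionally consistent.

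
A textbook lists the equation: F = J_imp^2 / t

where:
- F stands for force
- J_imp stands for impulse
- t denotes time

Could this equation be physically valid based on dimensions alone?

No

F (force) has dimensions [L M T^-2].
J_imp (impulse) has dimensions [L M T^-1].
t (time) has dimensions [T].

Left side: [L M T^-2]
Right side: [L^2 M^2 T^-3]

The two sides have different dimensions, so the equation is NOT dimensionally consistent.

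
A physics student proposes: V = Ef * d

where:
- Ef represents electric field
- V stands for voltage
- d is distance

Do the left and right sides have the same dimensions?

Yes

Ef (electric field) has dimensions [I^-1 L M T^-3].
V (voltage) has dimensions [I^-1 L^2 M T^-3].
d (distance) has dimensions [L].

Left side: [I^-1 L^2 M T^-3]
Right side: [I^-1 L^2 M T^-3]

Both sides have the same dimensions, so the equation is dimensionally consistent.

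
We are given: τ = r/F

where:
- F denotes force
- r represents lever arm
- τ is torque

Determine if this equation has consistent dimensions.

No

F (force) has dimensions [L M T^-2].
r (lever arm) has dimensions [L].
τ (torque) has dimensions [L^2 M T^-2].

Left side: [L^2 M T^-2]
Right side: [M^-1 T^2]

The two sides have different dimensions, so the equation is NOT dimensionally consistent.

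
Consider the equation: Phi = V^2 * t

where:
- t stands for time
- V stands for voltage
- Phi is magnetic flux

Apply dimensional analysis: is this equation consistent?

No

t (time) has dimensions [T].
V (voltage) has dimensions [I^-1 L^2 M T^-3].
Phi (magnetic flux) has dimensions [I^-1 L^2 M T^-2].

Left side: [I^-1 L^2 M T^-2]
Right side: [I^-2 L^4 M^2 T^-5]

The two sides have different dimensions, so the equation is NOT dimensionally consistent.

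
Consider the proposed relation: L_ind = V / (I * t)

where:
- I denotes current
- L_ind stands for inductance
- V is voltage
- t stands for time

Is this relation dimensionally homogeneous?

No

I (current) has dimensions [I].
L_ind (inductance) has dimensions [I^-2 L^2 M T^-2].
V (voltage) has dimensions [I^-1 L^2 M T^-3].
t (time) has dimensions [T].

Left side: [I^-2 L^2 M T^-2]
Right side: [I^-2 L^2 M T^-4]

The two sides have different dimensions, so the equation is NOT dimensionally consistent.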